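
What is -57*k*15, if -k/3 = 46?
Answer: 117990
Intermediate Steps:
k = -138 (k = -3*46 = -138)
-57*k*15 = -57*(-138)*15 = 7866*15 = 117990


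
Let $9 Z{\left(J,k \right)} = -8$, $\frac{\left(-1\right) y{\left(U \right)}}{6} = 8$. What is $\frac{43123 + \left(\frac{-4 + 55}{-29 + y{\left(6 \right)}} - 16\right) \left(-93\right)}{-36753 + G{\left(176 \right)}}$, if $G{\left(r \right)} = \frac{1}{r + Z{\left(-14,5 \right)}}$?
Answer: $- \frac{5421109040}{4460049363} \approx -1.2155$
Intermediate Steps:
$y{\left(U \right)} = -48$ ($y{\left(U \right)} = \left(-6\right) 8 = -48$)
$Z{\left(J,k \right)} = - \frac{8}{9}$ ($Z{\left(J,k \right)} = \frac{1}{9} \left(-8\right) = - \frac{8}{9}$)
$G{\left(r \right)} = \frac{1}{- \frac{8}{9} + r}$ ($G{\left(r \right)} = \frac{1}{r - \frac{8}{9}} = \frac{1}{- \frac{8}{9} + r}$)
$\frac{43123 + \left(\frac{-4 + 55}{-29 + y{\left(6 \right)}} - 16\right) \left(-93\right)}{-36753 + G{\left(176 \right)}} = \frac{43123 + \left(\frac{-4 + 55}{-29 - 48} - 16\right) \left(-93\right)}{-36753 + \frac{9}{-8 + 9 \cdot 176}} = \frac{43123 + \left(\frac{51}{-77} - 16\right) \left(-93\right)}{-36753 + \frac{9}{-8 + 1584}} = \frac{43123 + \left(51 \left(- \frac{1}{77}\right) - 16\right) \left(-93\right)}{-36753 + \frac{9}{1576}} = \frac{43123 + \left(- \frac{51}{77} - 16\right) \left(-93\right)}{-36753 + 9 \cdot \frac{1}{1576}} = \frac{43123 - - \frac{119319}{77}}{-36753 + \frac{9}{1576}} = \frac{43123 + \frac{119319}{77}}{- \frac{57922719}{1576}} = \frac{3439790}{77} \left(- \frac{1576}{57922719}\right) = - \frac{5421109040}{4460049363}$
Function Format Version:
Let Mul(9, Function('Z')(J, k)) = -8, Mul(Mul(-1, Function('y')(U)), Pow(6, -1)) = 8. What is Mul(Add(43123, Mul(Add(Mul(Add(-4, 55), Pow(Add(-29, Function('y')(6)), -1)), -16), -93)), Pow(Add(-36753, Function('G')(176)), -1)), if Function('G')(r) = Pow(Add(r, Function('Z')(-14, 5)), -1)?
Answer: Rational(-5421109040, 4460049363) ≈ -1.2155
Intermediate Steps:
Function('y')(U) = -48 (Function('y')(U) = Mul(-6, 8) = -48)
Function('Z')(J, k) = Rational(-8, 9) (Function('Z')(J, k) = Mul(Rational(1, 9), -8) = Rational(-8, 9))
Function('G')(r) = Pow(Add(Rational(-8, 9), r), -1) (Function('G')(r) = Pow(Add(r, Rational(-8, 9)), -1) = Pow(Add(Rational(-8, 9), r), -1))
Mul(Add(43123, Mul(Add(Mul(Add(-4, 55), Pow(Add(-29, Function('y')(6)), -1)), -16), -93)), Pow(Add(-36753, Function('G')(176)), -1)) = Mul(Add(43123, Mul(Add(Mul(Add(-4, 55), Pow(Add(-29, -48), -1)), -16), -93)), Pow(Add(-36753, Mul(9, Pow(Add(-8, Mul(9, 176)), -1))), -1)) = Mul(Add(43123, Mul(Add(Mul(51, Pow(-77, -1)), -16), -93)), Pow(Add(-36753, Mul(9, Pow(Add(-8, 1584), -1))), -1)) = Mul(Add(43123, Mul(Add(Mul(51, Rational(-1, 77)), -16), -93)), Pow(Add(-36753, Mul(9, Pow(1576, -1))), -1)) = Mul(Add(43123, Mul(Add(Rational(-51, 77), -16), -93)), Pow(Add(-36753, Mul(9, Rational(1, 1576))), -1)) = Mul(Add(43123, Mul(Rational(-1283, 77), -93)), Pow(Add(-36753, Rational(9, 1576)), -1)) = Mul(Add(43123, Rational(119319, 77)), Pow(Rational(-57922719, 1576), -1)) = Mul(Rational(3439790, 77), Rational(-1576, 57922719)) = Rational(-5421109040, 4460049363)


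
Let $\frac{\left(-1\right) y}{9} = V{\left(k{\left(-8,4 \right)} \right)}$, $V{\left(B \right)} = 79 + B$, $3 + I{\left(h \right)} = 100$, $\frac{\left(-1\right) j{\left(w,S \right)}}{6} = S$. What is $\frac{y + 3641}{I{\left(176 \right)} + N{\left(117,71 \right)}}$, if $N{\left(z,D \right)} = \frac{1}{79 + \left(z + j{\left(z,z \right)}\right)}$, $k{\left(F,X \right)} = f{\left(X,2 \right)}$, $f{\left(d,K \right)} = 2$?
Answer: $\frac{1473472}{49081} \approx 30.021$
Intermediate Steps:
$k{\left(F,X \right)} = 2$
$j{\left(w,S \right)} = - 6 S$
$I{\left(h \right)} = 97$ ($I{\left(h \right)} = -3 + 100 = 97$)
$N{\left(z,D \right)} = \frac{1}{79 - 5 z}$ ($N{\left(z,D \right)} = \frac{1}{79 + \left(z - 6 z\right)} = \frac{1}{79 - 5 z}$)
$y = -729$ ($y = - 9 \left(79 + 2\right) = \left(-9\right) 81 = -729$)
$\frac{y + 3641}{I{\left(176 \right)} + N{\left(117,71 \right)}} = \frac{-729 + 3641}{97 + \frac{1}{79 - 585}} = \frac{2912}{97 + \frac{1}{79 - 585}} = \frac{2912}{97 + \frac{1}{-506}} = \frac{2912}{97 - \frac{1}{506}} = \frac{2912}{\frac{49081}{506}} = 2912 \cdot \frac{506}{49081} = \frac{1473472}{49081}$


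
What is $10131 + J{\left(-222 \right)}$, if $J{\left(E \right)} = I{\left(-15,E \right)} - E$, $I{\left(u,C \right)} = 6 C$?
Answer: $9021$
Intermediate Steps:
$J{\left(E \right)} = 5 E$ ($J{\left(E \right)} = 6 E - E = 5 E$)
$10131 + J{\left(-222 \right)} = 10131 + 5 \left(-222\right) = 10131 - 1110 = 9021$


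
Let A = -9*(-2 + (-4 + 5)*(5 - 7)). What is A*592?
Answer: 21312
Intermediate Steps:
A = 36 (A = -9*(-2 + 1*(-2)) = -9*(-2 - 2) = -9*(-4) = 36)
A*592 = 36*592 = 21312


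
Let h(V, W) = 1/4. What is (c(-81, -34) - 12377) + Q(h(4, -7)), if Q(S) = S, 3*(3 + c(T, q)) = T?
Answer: -49627/4 ≈ -12407.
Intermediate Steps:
c(T, q) = -3 + T/3
h(V, W) = 1/4
(c(-81, -34) - 12377) + Q(h(4, -7)) = ((-3 + (1/3)*(-81)) - 12377) + 1/4 = ((-3 - 27) - 12377) + 1/4 = (-30 - 12377) + 1/4 = -12407 + 1/4 = -49627/4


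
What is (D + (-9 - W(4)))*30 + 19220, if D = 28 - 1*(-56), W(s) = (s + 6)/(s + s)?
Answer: 42865/2 ≈ 21433.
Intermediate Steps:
W(s) = (6 + s)/(2*s) (W(s) = (6 + s)/((2*s)) = (6 + s)*(1/(2*s)) = (6 + s)/(2*s))
D = 84 (D = 28 + 56 = 84)
(D + (-9 - W(4)))*30 + 19220 = (84 + (-9 - (6 + 4)/(2*4)))*30 + 19220 = (84 + (-9 - 10/(2*4)))*30 + 19220 = (84 + (-9 - 1*5/4))*30 + 19220 = (84 + (-9 - 5/4))*30 + 19220 = (84 - 41/4)*30 + 19220 = (295/4)*30 + 19220 = 4425/2 + 19220 = 42865/2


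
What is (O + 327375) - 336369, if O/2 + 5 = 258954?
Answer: 508904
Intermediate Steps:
O = 517898 (O = -10 + 2*258954 = -10 + 517908 = 517898)
(O + 327375) - 336369 = (517898 + 327375) - 336369 = 845273 - 336369 = 508904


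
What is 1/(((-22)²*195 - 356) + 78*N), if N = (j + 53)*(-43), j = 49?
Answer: -1/248084 ≈ -4.0309e-6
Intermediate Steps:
N = -4386 (N = (49 + 53)*(-43) = 102*(-43) = -4386)
1/(((-22)²*195 - 356) + 78*N) = 1/(((-22)²*195 - 356) + 78*(-4386)) = 1/((484*195 - 356) - 342108) = 1/((94380 - 356) - 342108) = 1/(94024 - 342108) = 1/(-248084) = -1/248084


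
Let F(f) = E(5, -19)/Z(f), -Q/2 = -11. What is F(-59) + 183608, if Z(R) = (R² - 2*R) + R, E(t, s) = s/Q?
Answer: 14299391021/77880 ≈ 1.8361e+5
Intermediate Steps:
Q = 22 (Q = -2*(-11) = 22)
E(t, s) = s/22
Z(R) = R² - R
F(f) = -19/(22*f*(-1 + f)) (F(f) = ((1/22)*(-19))/((f*(-1 + f))) = -19/(22*f*(-1 + f)))
F(-59) + 183608 = -19/22/(-59*(-1 - 59)) + 183608 = -19/22*(-1/59)/(-60) + 183608 = -19/22*(-1/59)*(-1/60) + 183608 = -19/77880 + 183608 = 14299391021/77880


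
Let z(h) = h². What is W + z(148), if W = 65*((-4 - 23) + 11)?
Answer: 20864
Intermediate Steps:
W = -1040 (W = 65*(-27 + 11) = 65*(-16) = -1040)
W + z(148) = -1040 + 148² = -1040 + 21904 = 20864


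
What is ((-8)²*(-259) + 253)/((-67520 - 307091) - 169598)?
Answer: 5441/181403 ≈ 0.029994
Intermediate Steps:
((-8)²*(-259) + 253)/((-67520 - 307091) - 169598) = (64*(-259) + 253)/(-374611 - 169598) = (-16576 + 253)/(-544209) = -16323*(-1/544209) = 5441/181403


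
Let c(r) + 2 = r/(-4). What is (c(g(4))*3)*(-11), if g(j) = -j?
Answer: 33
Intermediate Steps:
c(r) = -2 - r/4 (c(r) = -2 + r/(-4) = -2 + r*(-1/4) = -2 - r/4)
(c(g(4))*3)*(-11) = ((-2 - (-1)*4/4)*3)*(-11) = ((-2 - 1/4*(-4))*3)*(-11) = ((-2 + 1)*3)*(-11) = -1*3*(-11) = -3*(-11) = 33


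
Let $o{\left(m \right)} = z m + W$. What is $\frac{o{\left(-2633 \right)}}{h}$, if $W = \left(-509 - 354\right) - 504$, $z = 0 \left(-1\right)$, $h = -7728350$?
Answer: $\frac{1367}{7728350} \approx 0.00017688$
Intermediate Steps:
$z = 0$
$W = -1367$ ($W = -863 - 504 = -1367$)
$o{\left(m \right)} = -1367$ ($o{\left(m \right)} = 0 m - 1367 = 0 - 1367 = -1367$)
$\frac{o{\left(-2633 \right)}}{h} = - \frac{1367}{-7728350} = \left(-1367\right) \left(- \frac{1}{7728350}\right) = \frac{1367}{7728350}$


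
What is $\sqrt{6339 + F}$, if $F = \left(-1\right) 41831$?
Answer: $2 i \sqrt{8873} \approx 188.39 i$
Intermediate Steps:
$F = -41831$
$\sqrt{6339 + F} = \sqrt{6339 - 41831} = \sqrt{-35492} = 2 i \sqrt{8873}$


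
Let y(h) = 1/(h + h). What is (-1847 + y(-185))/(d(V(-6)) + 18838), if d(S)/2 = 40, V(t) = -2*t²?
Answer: -227797/2333220 ≈ -0.097632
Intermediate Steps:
d(S) = 80 (d(S) = 2*40 = 80)
y(h) = 1/(2*h)
(-1847 + y(-185))/(d(V(-6)) + 18838) = (-1847 + (½)/(-185))/(80 + 18838) = (-1847 + (½)*(-1/185))/18918 = (-1847 - 1/370)*(1/18918) = -683391/370*1/18918 = -227797/2333220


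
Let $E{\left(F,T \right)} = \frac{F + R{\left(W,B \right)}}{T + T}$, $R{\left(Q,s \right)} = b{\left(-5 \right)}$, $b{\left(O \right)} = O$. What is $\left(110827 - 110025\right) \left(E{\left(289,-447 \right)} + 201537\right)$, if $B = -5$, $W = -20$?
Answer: $\frac{72249691394}{447} \approx 1.6163 \cdot 10^{8}$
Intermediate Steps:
$R{\left(Q,s \right)} = -5$
$E{\left(F,T \right)} = \frac{-5 + F}{2 T}$ ($E{\left(F,T \right)} = \frac{F - 5}{T + T} = \frac{-5 + F}{2 T}$)
$\left(110827 - 110025\right) \left(E{\left(289,-447 \right)} + 201537\right) = \left(110827 - 110025\right) \left(\frac{-5 + 289}{2 \left(-447\right)} + 201537\right) = 802 \left(\frac{1}{2} \left(- \frac{1}{447}\right) 284 + 201537\right) = 802 \left(- \frac{142}{447} + 201537\right) = 802 \cdot \frac{90086897}{447} = \frac{72249691394}{447}$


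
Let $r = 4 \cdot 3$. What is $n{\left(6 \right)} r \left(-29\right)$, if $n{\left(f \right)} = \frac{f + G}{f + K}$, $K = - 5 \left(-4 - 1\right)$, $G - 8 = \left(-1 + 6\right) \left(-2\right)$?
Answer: $- \frac{1392}{31} \approx -44.903$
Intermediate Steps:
$r = 12$
$G = -2$ ($G = 8 + \left(-1 + 6\right) \left(-2\right) = 8 + 5 \left(-2\right) = 8 - 10 = -2$)
$K = 25$ ($K = \left(-5\right) \left(-5\right) = 25$)
$n{\left(f \right)} = \frac{-2 + f}{25 + f}$ ($n{\left(f \right)} = \frac{f - 2}{f + 25} = \frac{-2 + f}{25 + f}$)
$n{\left(6 \right)} r \left(-29\right) = \frac{-2 + 6}{25 + 6} \cdot 12 \left(-29\right) = \frac{1}{31} \cdot 4 \cdot 12 \left(-29\right) = \frac{4}{31} \cdot 12 \left(-29\right) = \frac{48}{31} \left(-29\right) = - \frac{1392}{31}$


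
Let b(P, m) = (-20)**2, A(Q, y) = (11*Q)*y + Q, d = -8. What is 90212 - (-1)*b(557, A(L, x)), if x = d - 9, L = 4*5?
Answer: 90612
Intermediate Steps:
L = 20
x = -17 (x = -8 - 9 = -17)
A(Q, y) = Q + 11*Q*y (A(Q, y) = 11*Q*y + Q = Q + 11*Q*y)
b(P, m) = 400
90212 - (-1)*b(557, A(L, x)) = 90212 - (-1)*400 = 90212 - 1*(-400) = 90212 + 400 = 90612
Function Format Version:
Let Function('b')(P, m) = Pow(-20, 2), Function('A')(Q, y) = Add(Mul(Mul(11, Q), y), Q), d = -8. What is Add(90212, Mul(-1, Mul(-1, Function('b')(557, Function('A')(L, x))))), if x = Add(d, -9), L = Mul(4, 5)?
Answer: 90612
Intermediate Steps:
L = 20
x = -17 (x = Add(-8, -9) = -17)
Function('A')(Q, y) = Add(Q, Mul(11, Q, y)) (Function('A')(Q, y) = Add(Mul(11, Q, y), Q) = Add(Q, Mul(11, Q, y)))
Function('b')(P, m) = 400
Add(90212, Mul(-1, Mul(-1, Function('b')(557, Function('A')(L, x))))) = Add(90212, Mul(-1, Mul(-1, 400))) = Add(90212, Mul(-1, -400)) = Add(90212, 400) = 90612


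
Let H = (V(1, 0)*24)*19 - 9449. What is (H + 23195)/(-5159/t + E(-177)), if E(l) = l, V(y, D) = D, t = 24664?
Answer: -339031344/4370687 ≈ -77.569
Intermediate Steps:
H = -9449 (H = (0*24)*19 - 9449 = 0*19 - 9449 = 0 - 9449 = -9449)
(H + 23195)/(-5159/t + E(-177)) = (-9449 + 23195)/(-5159/24664 - 177) = 13746/(-5159*1/24664 - 177) = 13746/(-5159/24664 - 177) = 13746/(-4370687/24664) = 13746*(-24664/4370687) = -339031344/4370687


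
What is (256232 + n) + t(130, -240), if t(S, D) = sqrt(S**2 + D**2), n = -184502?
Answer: 71730 + 10*sqrt(745) ≈ 72003.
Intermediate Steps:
t(S, D) = sqrt(D**2 + S**2)
(256232 + n) + t(130, -240) = (256232 - 184502) + sqrt((-240)**2 + 130**2) = 71730 + sqrt(57600 + 16900) = 71730 + sqrt(74500) = 71730 + 10*sqrt(745)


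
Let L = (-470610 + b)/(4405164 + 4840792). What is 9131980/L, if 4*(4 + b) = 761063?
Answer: -25979657007040/86261 ≈ -3.0117e+8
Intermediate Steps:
b = 761047/4 (b = -4 + (¼)*761063 = -4 + 761063/4 = 761047/4 ≈ 1.9026e+5)
L = -1121393/36983824 (L = (-470610 + 761047/4)/(4405164 + 4840792) = -1121393/4/9245956 = -1121393/4*1/9245956 = -1121393/36983824 ≈ -0.030321)
9131980/L = 9131980/(-1121393/36983824) = 9131980*(-36983824/1121393) = -25979657007040/86261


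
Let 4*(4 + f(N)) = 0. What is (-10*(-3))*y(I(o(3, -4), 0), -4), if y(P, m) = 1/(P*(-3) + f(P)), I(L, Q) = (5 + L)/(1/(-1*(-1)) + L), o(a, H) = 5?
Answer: -10/3 ≈ -3.3333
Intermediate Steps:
f(N) = -4 (f(N) = -4 + (1/4)*0 = -4 + 0 = -4)
I(L, Q) = (5 + L)/(1 + L) (I(L, Q) = (5 + L)/(1/1 + L) = (5 + L)/(1 + L))
y(P, m) = 1/(-4 - 3*P) (y(P, m) = 1/(P*(-3) - 4) = 1/(-3*P - 4) = 1/(-4 - 3*P))
(-10*(-3))*y(I(o(3, -4), 0), -4) = (-10*(-3))*(-1/(4 + 3*((5 + 5)/(1 + 5)))) = 30*(-1/(4 + 3*(10/6))) = 30*(-1/(4 + 3*((1/6)*10))) = 30*(-1/(4 + 3*(5/3))) = 30*(-1/(4 + 5)) = 30*(-1/9) = -10/3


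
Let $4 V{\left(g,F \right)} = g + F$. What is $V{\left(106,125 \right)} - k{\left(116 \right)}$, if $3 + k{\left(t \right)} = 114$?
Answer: $- \frac{213}{4} \approx -53.25$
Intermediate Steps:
$k{\left(t \right)} = 111$ ($k{\left(t \right)} = -3 + 114 = 111$)
$V{\left(g,F \right)} = \frac{F}{4} + \frac{g}{4}$ ($V{\left(g,F \right)} = \frac{g + F}{4} = \frac{F + g}{4} = \frac{F}{4} + \frac{g}{4}$)
$V{\left(106,125 \right)} - k{\left(116 \right)} = \left(\frac{1}{4} \cdot 125 + \frac{1}{4} \cdot 106\right) - 111 = \left(\frac{125}{4} + \frac{53}{2}\right) - 111 = \frac{231}{4} - 111 = - \frac{213}{4}$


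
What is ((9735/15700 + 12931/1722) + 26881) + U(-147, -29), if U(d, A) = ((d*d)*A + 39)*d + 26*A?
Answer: 249103010723977/2703540 ≈ 9.2140e+7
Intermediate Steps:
U(d, A) = 26*A + d*(39 + A*d²) (U(d, A) = (d²*A + 39)*d + 26*A = (A*d² + 39)*d + 26*A = (39 + A*d²)*d + 26*A = d*(39 + A*d²) + 26*A = 26*A + d*(39 + A*d²))
((9735/15700 + 12931/1722) + 26881) + U(-147, -29) = ((9735/15700 + 12931/1722) + 26881) + (26*(-29) + 39*(-147) - 29*(-147)³) = ((9735*(1/15700) + 12931*(1/1722)) + 26881) + (-754 - 5733 - 29*(-3176523)) = ((1947/3140 + 12931/1722) + 26881) + (-754 - 5733 + 92119167) = (21978037/2703540 + 26881) + 92112680 = 72695836777/2703540 + 92112680 = 249103010723977/2703540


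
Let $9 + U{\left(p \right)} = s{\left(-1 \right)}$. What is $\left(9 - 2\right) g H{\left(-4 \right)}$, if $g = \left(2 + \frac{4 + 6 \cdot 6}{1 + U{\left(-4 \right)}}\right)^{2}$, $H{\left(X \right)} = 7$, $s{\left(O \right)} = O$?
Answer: $\frac{23716}{81} \approx 292.79$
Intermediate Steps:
$U{\left(p \right)} = -10$ ($U{\left(p \right)} = -9 - 1 = -10$)
$g = \frac{484}{81}$ ($g = \left(2 + \frac{4 + 6 \cdot 6}{1 - 10}\right)^{2} = \left(2 + \frac{4 + 36}{-9}\right)^{2} = \left(2 + 40 \left(- \frac{1}{9}\right)\right)^{2} = \left(2 - \frac{40}{9}\right)^{2} = \left(- \frac{22}{9}\right)^{2} = \frac{484}{81} \approx 5.9753$)
$\left(9 - 2\right) g H{\left(-4 \right)} = \left(9 - 2\right) \frac{484}{81} \cdot 7 = 7 \cdot \frac{484}{81} \cdot 7 = \frac{3388}{81} \cdot 7 = \frac{23716}{81}$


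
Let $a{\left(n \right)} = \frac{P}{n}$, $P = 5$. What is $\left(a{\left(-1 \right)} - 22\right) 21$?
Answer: $-567$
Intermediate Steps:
$a{\left(n \right)} = \frac{5}{n}$
$\left(a{\left(-1 \right)} - 22\right) 21 = \left(\frac{5}{-1} - 22\right) 21 = \left(5 \left(-1\right) - 22\right) 21 = \left(-5 - 22\right) 21 = \left(-27\right) 21 = -567$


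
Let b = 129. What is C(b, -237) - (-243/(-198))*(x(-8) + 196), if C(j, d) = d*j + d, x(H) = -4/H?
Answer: -1366251/44 ≈ -31051.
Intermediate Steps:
C(j, d) = d + d*j
C(b, -237) - (-243/(-198))*(x(-8) + 196) = -237*(1 + 129) - (-243/(-198))*(-4/(-8) + 196) = -237*130 - (-243*(-1/198))*(-4*(-1/8) + 196) = -30810 - 27*(1/2 + 196)/22 = -30810 - 27*393/(22*2) = -30810 - 1*10611/44 = -30810 - 10611/44 = -1366251/44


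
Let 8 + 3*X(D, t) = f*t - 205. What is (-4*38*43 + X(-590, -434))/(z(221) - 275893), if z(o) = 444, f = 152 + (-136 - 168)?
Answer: -46147/826347 ≈ -0.055845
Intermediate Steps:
f = -152 (f = 152 - 304 = -152)
X(D, t) = -71 - 152*t/3 (X(D, t) = -8/3 + (-152*t - 205)/3 = -8/3 + (-205 - 152*t)/3 = -8/3 + (-205/3 - 152*t/3) = -71 - 152*t/3)
(-4*38*43 + X(-590, -434))/(z(221) - 275893) = (-4*38*43 + (-71 - 152/3*(-434)))/(444 - 275893) = (-152*43 + (-71 + 65968/3))/(-275449) = (-6536 + 65755/3)*(-1/275449) = (46147/3)*(-1/275449) = -46147/826347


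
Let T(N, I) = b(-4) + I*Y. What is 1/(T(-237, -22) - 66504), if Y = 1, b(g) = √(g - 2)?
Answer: -33263/2212854341 - I*√6/4425708682 ≈ -1.5032e-5 - 5.5347e-10*I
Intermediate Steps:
b(g) = √(-2 + g)
T(N, I) = I + I*√6 (T(N, I) = √(-2 - 4) + I*1 = √(-6) + I = I*√6 + I = I + I*√6)
1/(T(-237, -22) - 66504) = 1/((-22 + I*√6) - 66504) = 1/(-66526 + I*√6)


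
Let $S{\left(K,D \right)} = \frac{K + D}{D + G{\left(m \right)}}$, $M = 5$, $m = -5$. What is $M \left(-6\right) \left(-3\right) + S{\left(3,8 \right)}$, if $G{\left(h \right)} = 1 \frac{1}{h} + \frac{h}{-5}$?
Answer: $\frac{365}{4} \approx 91.25$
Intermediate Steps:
$G{\left(h \right)} = \frac{1}{h} - \frac{h}{5}$ ($G{\left(h \right)} = \frac{1}{h} + h \left(- \frac{1}{5}\right) = \frac{1}{h} - \frac{h}{5}$)
$S{\left(K,D \right)} = \frac{D + K}{\frac{4}{5} + D}$ ($S{\left(K,D \right)} = \frac{K + D}{D + \left(\frac{1}{-5} - -1\right)} = \frac{D + K}{D + \left(- \frac{1}{5} + 1\right)} = \frac{D + K}{D + \frac{4}{5}} = \frac{D + K}{\frac{4}{5} + D}$)
$M \left(-6\right) \left(-3\right) + S{\left(3,8 \right)} = 5 \left(-6\right) \left(-3\right) + \frac{5 \left(8 + 3\right)}{4 + 5 \cdot 8} = \left(-30\right) \left(-3\right) + 5 \frac{1}{4 + 40} \cdot 11 = 90 + 5 \cdot \frac{1}{44} \cdot 11 = 90 + \frac{5}{4} = \frac{365}{4}$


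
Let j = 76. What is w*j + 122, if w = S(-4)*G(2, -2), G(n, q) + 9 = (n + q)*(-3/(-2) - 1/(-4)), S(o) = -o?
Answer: -2614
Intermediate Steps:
G(n, q) = -9 + 7*n/4 + 7*q/4 (G(n, q) = -9 + (n + q)*(-3/(-2) - 1/(-4)) = -9 + (n + q)*(-3*(-½) - 1*(-¼)) = -9 + (n + q)*(3/2 + ¼) = -9 + (n + q)*(7/4) = -9 + (7*n/4 + 7*q/4) = -9 + 7*n/4 + 7*q/4)
w = -36 (w = (-1*(-4))*(-9 + (7/4)*2 + (7/4)*(-2)) = 4*(-9 + 7/2 - 7/2) = 4*(-9) = -36)
w*j + 122 = -36*76 + 122 = -2736 + 122 = -2614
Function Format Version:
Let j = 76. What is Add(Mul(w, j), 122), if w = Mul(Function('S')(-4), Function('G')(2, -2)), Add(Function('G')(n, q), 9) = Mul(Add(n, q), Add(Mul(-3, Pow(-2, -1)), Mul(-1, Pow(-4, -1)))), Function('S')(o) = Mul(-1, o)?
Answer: -2614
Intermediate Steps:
Function('G')(n, q) = Add(-9, Mul(Rational(7, 4), n), Mul(Rational(7, 4), q)) (Function('G')(n, q) = Add(-9, Mul(Add(n, q), Add(Mul(-3, Pow(-2, -1)), Mul(-1, Pow(-4, -1))))) = Add(-9, Mul(Add(n, q), Add(Mul(-3, Rational(-1, 2)), Mul(-1, Rational(-1, 4))))) = Add(-9, Mul(Add(n, q), Add(Rational(3, 2), Rational(1, 4)))) = Add(-9, Mul(Add(n, q), Rational(7, 4))) = Add(-9, Add(Mul(Rational(7, 4), n), Mul(Rational(7, 4), q))) = Add(-9, Mul(Rational(7, 4), n), Mul(Rational(7, 4), q)))
w = -36 (w = Mul(Mul(-1, -4), Add(-9, Mul(Rational(7, 4), 2), Mul(Rational(7, 4), -2))) = Mul(4, Add(-9, Rational(7, 2), Rational(-7, 2))) = Mul(4, -9) = -36)
Add(Mul(w, j), 122) = Add(Mul(-36, 76), 122) = Add(-2736, 122) = -2614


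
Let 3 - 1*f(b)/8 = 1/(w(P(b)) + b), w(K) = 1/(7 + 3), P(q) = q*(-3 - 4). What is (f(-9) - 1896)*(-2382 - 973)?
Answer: 558701440/89 ≈ 6.2775e+6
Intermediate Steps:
P(q) = -7*q (P(q) = q*(-7) = -7*q)
w(K) = ⅒ (w(K) = 1/10 = ⅒)
f(b) = 24 - 8/(⅒ + b)
(f(-9) - 1896)*(-2382 - 973) = (8*(-7 + 30*(-9))/(1 + 10*(-9)) - 1896)*(-2382 - 973) = (8*(-7 - 270)/(1 - 90) - 1896)*(-3355) = (8*(-277)/(-89) - 1896)*(-3355) = (8*(-1/89)*(-277) - 1896)*(-3355) = (2216/89 - 1896)*(-3355) = -166528/89*(-3355) = 558701440/89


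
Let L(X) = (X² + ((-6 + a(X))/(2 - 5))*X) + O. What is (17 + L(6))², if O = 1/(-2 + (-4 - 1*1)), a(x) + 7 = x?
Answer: 219024/49 ≈ 4469.9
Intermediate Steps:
a(x) = -7 + x
O = -⅐ (O = 1/(-2 + (-4 - 1)) = 1/(-2 - 5) = 1/(-7) = -⅐ ≈ -0.14286)
L(X) = -⅐ + X² + X*(13/3 - X/3) (L(X) = (X² + ((-6 + (-7 + X))/(2 - 5))*X) - ⅐ = (X² + ((-13 + X)/(-3))*X) - ⅐ = (X² + ((-13 + X)*(-⅓))*X) - ⅐ = (X² + (13/3 - X/3)*X) - ⅐ = (X² + X*(13/3 - X/3)) - ⅐ = -⅐ + X² + X*(13/3 - X/3))
(17 + L(6))² = (17 + (-⅐ + (⅔)*6² + (13/3)*6))² = (17 + (-⅐ + (⅔)*36 + 26))² = (17 + (-⅐ + 24 + 26))² = (17 + 349/7)² = (468/7)² = 219024/49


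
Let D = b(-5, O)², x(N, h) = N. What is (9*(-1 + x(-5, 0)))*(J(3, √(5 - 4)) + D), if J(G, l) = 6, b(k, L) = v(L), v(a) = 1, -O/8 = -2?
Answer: -378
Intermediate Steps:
O = 16 (O = -8*(-2) = 16)
b(k, L) = 1
D = 1 (D = 1² = 1)
(9*(-1 + x(-5, 0)))*(J(3, √(5 - 4)) + D) = (9*(-1 - 5))*(6 + 1) = (9*(-6))*7 = -54*7 = -378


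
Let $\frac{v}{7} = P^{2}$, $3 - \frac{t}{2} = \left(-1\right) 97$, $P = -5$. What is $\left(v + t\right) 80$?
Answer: $30000$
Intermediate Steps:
$t = 200$ ($t = 6 - 2 \left(\left(-1\right) 97\right) = 6 - -194 = 6 + 194 = 200$)
$v = 175$ ($v = 7 \left(-5\right)^{2} = 7 \cdot 25 = 175$)
$\left(v + t\right) 80 = \left(175 + 200\right) 80 = 375 \cdot 80 = 30000$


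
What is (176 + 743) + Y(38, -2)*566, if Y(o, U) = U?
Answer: -213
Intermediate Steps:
(176 + 743) + Y(38, -2)*566 = (176 + 743) - 2*566 = 919 - 1132 = -213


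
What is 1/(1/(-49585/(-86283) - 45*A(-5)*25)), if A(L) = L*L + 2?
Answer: -2620796540/86283 ≈ -30374.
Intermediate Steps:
A(L) = 2 + L**2 (A(L) = L**2 + 2 = 2 + L**2)
1/(1/(-49585/(-86283) - 45*A(-5)*25)) = 1/(1/(-49585/(-86283) - 45*(2 + (-5)**2)*25)) = 1/(1/(-49585*(-1/86283) - 45*(2 + 25)*25)) = 1/(1/(49585/86283 - 45*27*25)) = 1/(1/(49585/86283 - 1215*25)) = 1/(1/(49585/86283 - 30375)) = 1/(1/(-2620796540/86283)) = 1/(-86283/2620796540) = -2620796540/86283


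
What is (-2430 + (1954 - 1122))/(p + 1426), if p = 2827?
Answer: -1598/4253 ≈ -0.37573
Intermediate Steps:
(-2430 + (1954 - 1122))/(p + 1426) = (-2430 + (1954 - 1122))/(2827 + 1426) = (-2430 + 832)/4253 = -1598*1/4253 = -1598/4253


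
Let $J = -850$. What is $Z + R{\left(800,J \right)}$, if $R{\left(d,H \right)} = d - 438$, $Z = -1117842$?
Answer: $-1117480$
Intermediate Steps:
$R{\left(d,H \right)} = -438 + d$
$Z + R{\left(800,J \right)} = -1117842 + \left(-438 + 800\right) = -1117842 + 362 = -1117480$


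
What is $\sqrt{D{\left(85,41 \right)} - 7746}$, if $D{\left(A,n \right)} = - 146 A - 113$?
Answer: $i \sqrt{20269} \approx 142.37 i$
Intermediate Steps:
$D{\left(A,n \right)} = -113 - 146 A$
$\sqrt{D{\left(85,41 \right)} - 7746} = \sqrt{\left(-113 - 12410\right) - 7746} = \sqrt{-12523 - 7746} = \sqrt{-20269} = i \sqrt{20269}$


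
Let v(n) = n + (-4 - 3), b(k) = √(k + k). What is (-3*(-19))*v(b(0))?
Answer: -399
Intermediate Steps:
b(k) = √2*√k (b(k) = √(2*k) = √2*√k)
v(n) = -7 + n (v(n) = n - 7 = -7 + n)
(-3*(-19))*v(b(0)) = (-3*(-19))*(-7 + √2*√0) = 57*(-7 + √2*0) = 57*(-7 + 0) = 57*(-7) = -399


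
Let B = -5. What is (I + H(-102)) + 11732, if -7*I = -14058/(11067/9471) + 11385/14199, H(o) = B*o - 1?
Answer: 243734280766/17460037 ≈ 13960.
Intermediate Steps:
H(o) = -1 - 5*o (H(o) = -5*o - 1 = -1 - 5*o)
I = 30005967849/17460037 (I = -(-14058/(11067/9471) + 11385/14199)/7 = -(-14058/(11067*(1/9471)) + 11385*(1/14199))/7 = -(-14058/527/451 + 3795/4733)/7 = -(-14058*451/527 + 3795/4733)/7 = -(-6340158/527 + 3795/4733)/7 = -1/7*(-30005967849/2494291) = 30005967849/17460037 ≈ 1718.6)
(I + H(-102)) + 11732 = (30005967849/17460037 + (-1 - 5*(-102))) + 11732 = (30005967849/17460037 + (-1 + 510)) + 11732 = (30005967849/17460037 + 509) + 11732 = 38893126682/17460037 + 11732 = 243734280766/17460037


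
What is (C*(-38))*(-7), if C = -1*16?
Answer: -4256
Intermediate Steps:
C = -16
(C*(-38))*(-7) = -16*(-38)*(-7) = 608*(-7) = -4256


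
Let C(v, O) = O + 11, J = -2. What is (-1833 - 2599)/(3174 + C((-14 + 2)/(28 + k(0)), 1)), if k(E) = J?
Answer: -2216/1593 ≈ -1.3911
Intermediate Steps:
k(E) = -2
C(v, O) = 11 + O
(-1833 - 2599)/(3174 + C((-14 + 2)/(28 + k(0)), 1)) = (-1833 - 2599)/(3174 + (11 + 1)) = -4432/(3174 + 12) = -4432/3186 = -4432*1/3186 = -2216/1593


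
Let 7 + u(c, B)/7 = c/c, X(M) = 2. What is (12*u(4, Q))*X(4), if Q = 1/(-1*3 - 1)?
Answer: -1008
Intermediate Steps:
Q = -¼ (Q = 1/(-3 - 1) = 1/(-4) = -¼ ≈ -0.25000)
u(c, B) = -42 (u(c, B) = -49 + 7*(c/c) = -49 + 7*1 = -49 + 7 = -42)
(12*u(4, Q))*X(4) = (12*(-42))*2 = -504*2 = -1008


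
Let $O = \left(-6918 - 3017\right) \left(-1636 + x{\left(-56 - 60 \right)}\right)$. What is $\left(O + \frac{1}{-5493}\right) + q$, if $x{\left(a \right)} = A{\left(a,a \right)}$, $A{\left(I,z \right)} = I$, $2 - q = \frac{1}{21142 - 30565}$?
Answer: $\frac{300316752205276}{17253513} \approx 1.7406 \cdot 10^{7}$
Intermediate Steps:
$q = \frac{18847}{9423}$ ($q = 2 - \frac{1}{21142 - 30565} = 2 - \frac{1}{-9423} = 2 - - \frac{1}{9423} = 2 + \frac{1}{9423} = \frac{18847}{9423} \approx 2.0001$)
$x{\left(a \right)} = a$
$O = 17406120$ ($O = \left(-6918 - 3017\right) \left(-1636 - 116\right) = - 9935 \left(-1636 - 116\right) = \left(-9935\right) \left(-1752\right) = 17406120$)
$\left(O + \frac{1}{-5493}\right) + q = \left(17406120 + \frac{1}{-5493}\right) + \frac{18847}{9423} = \left(17406120 - \frac{1}{5493}\right) + \frac{18847}{9423} = \frac{95611817159}{5493} + \frac{18847}{9423} = \frac{300316752205276}{17253513}$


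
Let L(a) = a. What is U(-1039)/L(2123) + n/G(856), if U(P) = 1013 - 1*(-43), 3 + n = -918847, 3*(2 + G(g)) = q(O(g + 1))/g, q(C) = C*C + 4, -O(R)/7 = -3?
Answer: 455404562736/905363 ≈ 5.0301e+5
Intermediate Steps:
O(R) = 21 (O(R) = -7*(-3) = 21)
q(C) = 4 + C**2 (q(C) = C**2 + 4 = 4 + C**2)
G(g) = -2 + 445/(3*g) (G(g) = -2 + ((4 + 21**2)/g)/3 = -2 + ((4 + 441)/g)/3 = -2 + (445/g)/3 = -2 + 445/(3*g))
n = -918850 (n = -3 - 918847 = -918850)
U(P) = 1056 (U(P) = 1013 + 43 = 1056)
U(-1039)/L(2123) + n/G(856) = 1056/2123 - 918850/(-2 + (445/3)/856) = 1056*(1/2123) - 918850/(-2 + (445/3)*(1/856)) = 96/193 - 918850/(-2 + 445/2568) = 96/193 - 918850/(-4691/2568) = 96/193 - 918850*(-2568/4691) = 96/193 + 2359606800/4691 = 455404562736/905363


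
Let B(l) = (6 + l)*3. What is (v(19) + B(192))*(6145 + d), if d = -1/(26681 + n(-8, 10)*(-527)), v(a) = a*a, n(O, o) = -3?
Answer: 165854839495/28262 ≈ 5.8685e+6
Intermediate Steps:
B(l) = 18 + 3*l
v(a) = a²
d = -1/28262 (d = -1/(26681 - 3*(-527)) = -1/(26681 + 1581) = -1/28262 ≈ -3.5383e-5)
(v(19) + B(192))*(6145 + d) = (19² + (18 + 3*192))*(6145 - 1/28262) = (361 + (18 + 576))*(173669989/28262) = (361 + 594)*(173669989/28262) = 955*(173669989/28262) = 165854839495/28262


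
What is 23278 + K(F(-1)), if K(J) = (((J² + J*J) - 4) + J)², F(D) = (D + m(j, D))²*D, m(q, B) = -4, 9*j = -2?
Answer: 1514119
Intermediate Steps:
j = -2/9 (j = (⅑)*(-2) = -2/9 ≈ -0.22222)
F(D) = D*(-4 + D)² (F(D) = (D - 4)²*D = (-4 + D)²*D = D*(-4 + D)²)
K(J) = (-4 + J + 2*J²)² (K(J) = (((J² + J²) - 4) + J)² = ((2*J² - 4) + J)² = ((-4 + 2*J²) + J)² = (-4 + J + 2*J²)²)
23278 + K(F(-1)) = 23278 + (-4 - (-4 - 1)² + 2*(-(-4 - 1)²)²)² = 23278 + (-4 - 1*(-5)² + 2*(-1*(-5)²)²)² = 23278 + (-4 - 1*25 + 2*(-1*25)²)² = 23278 + (-4 - 25 + 2*(-25)²)² = 23278 + (-4 - 25 + 2*625)² = 23278 + (-4 - 25 + 1250)² = 23278 + 1221² = 23278 + 1490841 = 1514119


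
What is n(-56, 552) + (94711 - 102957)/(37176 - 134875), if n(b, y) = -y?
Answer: -7703086/13957 ≈ -551.92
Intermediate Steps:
n(-56, 552) + (94711 - 102957)/(37176 - 134875) = -1*552 + (94711 - 102957)/(37176 - 134875) = -552 - 8246/(-97699) = -552 - 8246*(-1/97699) = -552 + 1178/13957 = -7703086/13957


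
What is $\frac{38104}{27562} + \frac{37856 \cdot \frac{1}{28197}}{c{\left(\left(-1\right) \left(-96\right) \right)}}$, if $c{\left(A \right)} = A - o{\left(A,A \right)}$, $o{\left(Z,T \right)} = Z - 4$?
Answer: $\frac{51356356}{29890989} \approx 1.7181$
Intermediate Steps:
$o{\left(Z,T \right)} = -4 + Z$ ($o{\left(Z,T \right)} = Z - 4 = -4 + Z$)
$c{\left(A \right)} = 4$ ($c{\left(A \right)} = A - \left(-4 + A\right) = 4$)
$\frac{38104}{27562} + \frac{37856 \cdot \frac{1}{28197}}{c{\left(\left(-1\right) \left(-96\right) \right)}} = \frac{38104}{27562} + \frac{37856 \cdot \frac{1}{28197}}{4} = 38104 \cdot \frac{1}{27562} + 37856 \cdot \frac{1}{28197} \cdot \frac{1}{4} = \frac{19052}{13781} + \frac{2912}{2169} \cdot \frac{1}{4} = \frac{19052}{13781} + \frac{728}{2169} = \frac{51356356}{29890989}$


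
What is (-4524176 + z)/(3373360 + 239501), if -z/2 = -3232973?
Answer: 1941770/3612861 ≈ 0.53746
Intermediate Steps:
z = 6465946 (z = -2*(-3232973) = 6465946)
(-4524176 + z)/(3373360 + 239501) = (-4524176 + 6465946)/(3373360 + 239501) = 1941770/3612861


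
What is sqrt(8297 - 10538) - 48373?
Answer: -48373 + 3*I*sqrt(249) ≈ -48373.0 + 47.339*I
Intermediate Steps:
sqrt(8297 - 10538) - 48373 = sqrt(-2241) - 48373 = 3*I*sqrt(249) - 48373 = -48373 + 3*I*sqrt(249)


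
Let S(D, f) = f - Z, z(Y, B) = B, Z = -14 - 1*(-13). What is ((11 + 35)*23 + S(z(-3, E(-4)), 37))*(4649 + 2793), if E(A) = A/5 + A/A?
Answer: 8156432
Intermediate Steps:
E(A) = 1 + A/5 (E(A) = A*(⅕) + 1 = A/5 + 1 = 1 + A/5)
Z = -1 (Z = -14 + 13 = -1)
S(D, f) = 1 + f (S(D, f) = f - 1*(-1) = f + 1 = 1 + f)
((11 + 35)*23 + S(z(-3, E(-4)), 37))*(4649 + 2793) = ((11 + 35)*23 + (1 + 37))*(4649 + 2793) = (46*23 + 38)*7442 = (1058 + 38)*7442 = 1096*7442 = 8156432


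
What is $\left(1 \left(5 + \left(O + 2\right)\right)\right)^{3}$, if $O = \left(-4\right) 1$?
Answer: $27$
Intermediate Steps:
$O = -4$
$\left(1 \left(5 + \left(O + 2\right)\right)\right)^{3} = \left(1 \left(5 + \left(-4 + 2\right)\right)\right)^{3} = \left(1 \left(5 - 2\right)\right)^{3} = \left(1 \cdot 3\right)^{3} = 3^{3} = 27$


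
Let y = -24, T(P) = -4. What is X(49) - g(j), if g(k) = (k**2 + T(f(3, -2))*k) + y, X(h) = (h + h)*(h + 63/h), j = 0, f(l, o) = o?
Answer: 4952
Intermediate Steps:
X(h) = 2*h*(h + 63/h) (X(h) = (2*h)*(h + 63/h) = 2*h*(h + 63/h))
g(k) = -24 + k**2 - 4*k (g(k) = (k**2 - 4*k) - 24 = -24 + k**2 - 4*k)
X(49) - g(j) = (126 + 2*49**2) - (-24 + 0**2 - 4*0) = (126 + 2*2401) - (-24 + 0 + 0) = (126 + 4802) - 1*(-24) = 4928 + 24 = 4952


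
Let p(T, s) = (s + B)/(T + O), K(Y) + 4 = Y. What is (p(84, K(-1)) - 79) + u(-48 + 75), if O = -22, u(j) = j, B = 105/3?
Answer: -1597/31 ≈ -51.516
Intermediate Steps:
K(Y) = -4 + Y
B = 35 (B = 105*(⅓) = 35)
p(T, s) = (35 + s)/(-22 + T) (p(T, s) = (s + 35)/(T - 22) = (35 + s)/(-22 + T))
(p(84, K(-1)) - 79) + u(-48 + 75) = ((35 + (-4 - 1))/(-22 + 84) - 79) + (-48 + 75) = ((35 - 5)/62 - 79) + 27 = ((1/62)*30 - 79) + 27 = (15/31 - 79) + 27 = -2434/31 + 27 = -1597/31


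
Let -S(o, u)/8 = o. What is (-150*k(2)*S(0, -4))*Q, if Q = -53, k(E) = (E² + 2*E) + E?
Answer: 0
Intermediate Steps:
k(E) = E² + 3*E
S(o, u) = -8*o
(-150*k(2)*S(0, -4))*Q = -150*2*(3 + 2)*(-8*0)*(-53) = -150*2*5*0*(-53) = -1500*0*(-53) = -150*0*(-53) = 0*(-53) = 0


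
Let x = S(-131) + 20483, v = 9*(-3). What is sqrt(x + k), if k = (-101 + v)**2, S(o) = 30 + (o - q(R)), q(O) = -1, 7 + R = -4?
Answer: sqrt(36767) ≈ 191.75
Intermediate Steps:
R = -11 (R = -7 - 4 = -11)
v = -27
S(o) = 31 + o (S(o) = 30 + (o - 1*(-1)) = 30 + (o + 1) = 30 + (1 + o) = 31 + o)
x = 20383 (x = (31 - 131) + 20483 = -100 + 20483 = 20383)
k = 16384 (k = (-101 - 27)**2 = (-128)**2 = 16384)
sqrt(x + k) = sqrt(20383 + 16384) = sqrt(36767)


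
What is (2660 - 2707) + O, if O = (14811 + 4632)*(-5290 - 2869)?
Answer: -158635484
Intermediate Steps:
O = -158635437 (O = 19443*(-8159) = -158635437)
(2660 - 2707) + O = (2660 - 2707) - 158635437 = -47 - 158635437 = -158635484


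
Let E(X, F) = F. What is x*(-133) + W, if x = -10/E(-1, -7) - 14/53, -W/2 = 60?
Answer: -14568/53 ≈ -274.87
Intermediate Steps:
W = -120 (W = -2*60 = -120)
x = 432/371 (x = -10/(-7) - 14/53 = -10*(-⅐) - 14*1/53 = 10/7 - 14/53 = 432/371 ≈ 1.1644)
x*(-133) + W = (432/371)*(-133) - 120 = -8208/53 - 120 = -14568/53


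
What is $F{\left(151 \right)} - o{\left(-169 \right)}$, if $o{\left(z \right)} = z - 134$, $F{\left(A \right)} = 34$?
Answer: $337$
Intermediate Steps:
$o{\left(z \right)} = -134 + z$
$F{\left(151 \right)} - o{\left(-169 \right)} = 34 - \left(-134 - 169\right) = 34 - -303 = 34 + 303 = 337$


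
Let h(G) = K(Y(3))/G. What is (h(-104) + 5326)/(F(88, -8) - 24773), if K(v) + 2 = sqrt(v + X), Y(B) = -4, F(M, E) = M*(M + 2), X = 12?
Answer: -276953/876356 + sqrt(2)/876356 ≈ -0.31603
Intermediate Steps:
F(M, E) = M*(2 + M)
K(v) = -2 + sqrt(12 + v) (K(v) = -2 + sqrt(v + 12) = -2 + sqrt(12 + v))
h(G) = (-2 + 2*sqrt(2))/G (h(G) = (-2 + sqrt(12 - 4))/G = (-2 + sqrt(8))/G = (-2 + 2*sqrt(2))/G)
(h(-104) + 5326)/(F(88, -8) - 24773) = (2*(-1 + sqrt(2))/(-104) + 5326)/(88*(2 + 88) - 24773) = (2*(-1/104)*(-1 + sqrt(2)) + 5326)/(88*90 - 24773) = ((1/52 - sqrt(2)/52) + 5326)/(7920 - 24773) = (276953/52 - sqrt(2)/52)/(-16853) = (276953/52 - sqrt(2)/52)*(-1/16853) = -276953/876356 + sqrt(2)/876356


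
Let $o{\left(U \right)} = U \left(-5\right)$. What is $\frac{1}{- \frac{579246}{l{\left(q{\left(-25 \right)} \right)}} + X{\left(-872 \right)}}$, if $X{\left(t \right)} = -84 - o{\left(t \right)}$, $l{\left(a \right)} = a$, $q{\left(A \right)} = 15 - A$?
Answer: $- \frac{20}{378503} \approx -5.284 \cdot 10^{-5}$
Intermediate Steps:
$o{\left(U \right)} = - 5 U$
$X{\left(t \right)} = -84 + 5 t$ ($X{\left(t \right)} = -84 - - 5 t = -84 + 5 t$)
$\frac{1}{- \frac{579246}{l{\left(q{\left(-25 \right)} \right)}} + X{\left(-872 \right)}} = \frac{1}{- \frac{579246}{15 - -25} + \left(-84 + 5 \left(-872\right)\right)} = \frac{1}{- \frac{579246}{15 + 25} - 4444} = \frac{1}{- \frac{579246}{40} - 4444} = \frac{1}{\left(-579246\right) \frac{1}{40} - 4444} = \frac{1}{- \frac{289623}{20} - 4444} = \frac{1}{- \frac{378503}{20}} = - \frac{20}{378503}$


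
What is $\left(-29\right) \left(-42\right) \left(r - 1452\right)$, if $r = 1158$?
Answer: $-358092$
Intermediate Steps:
$\left(-29\right) \left(-42\right) \left(r - 1452\right) = \left(-29\right) \left(-42\right) \left(1158 - 1452\right) = 1218 \left(-294\right) = -358092$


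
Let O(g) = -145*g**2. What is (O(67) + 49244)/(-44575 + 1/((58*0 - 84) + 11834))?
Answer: 7069516750/523756249 ≈ 13.498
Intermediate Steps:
(O(67) + 49244)/(-44575 + 1/((58*0 - 84) + 11834)) = (-145*67**2 + 49244)/(-44575 + 1/((58*0 - 84) + 11834)) = (-145*4489 + 49244)/(-44575 + 1/((0 - 84) + 11834)) = (-650905 + 49244)/(-44575 + 1/(-84 + 11834)) = -601661/(-44575 + 1/11750) = -601661/(-523756249/11750) = -601661*(-11750/523756249) = 7069516750/523756249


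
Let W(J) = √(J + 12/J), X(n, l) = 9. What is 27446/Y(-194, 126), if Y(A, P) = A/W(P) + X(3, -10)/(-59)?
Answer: 3215957604/229251229 - 9267334022*√13902/687753687 ≈ -1574.7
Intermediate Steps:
Y(A, P) = -9/59 + A/√(P + 12/P) (Y(A, P) = A/(√(P + 12/P)) + 9/(-59) = A/√(P + 12/P) + 9*(-1/59) = A/√(P + 12/P) - 9/59 = -9/59 + A/√(P + 12/P))
27446/Y(-194, 126) = 27446/(-9/59 - 194/√(126 + 12/126)) = 27446/(-9/59 - 194/√(126 + 12*(1/126))) = 27446/(-9/59 - 194/√(126 + 2/21)) = 27446/(-9/59 - 97*√13902/662)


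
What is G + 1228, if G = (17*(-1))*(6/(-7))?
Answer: 8698/7 ≈ 1242.6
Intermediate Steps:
G = 102/7 (G = -102*(-1)/7 = -17*(-6/7) = 102/7 ≈ 14.571)
G + 1228 = 102/7 + 1228 = 8698/7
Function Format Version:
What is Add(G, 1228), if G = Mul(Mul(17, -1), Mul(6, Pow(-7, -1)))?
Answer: Rational(8698, 7) ≈ 1242.6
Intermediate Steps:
G = Rational(102, 7) (G = Mul(-17, Mul(6, Rational(-1, 7))) = Mul(-17, Rational(-6, 7)) = Rational(102, 7) ≈ 14.571)
Add(G, 1228) = Add(Rational(102, 7), 1228) = Rational(8698, 7)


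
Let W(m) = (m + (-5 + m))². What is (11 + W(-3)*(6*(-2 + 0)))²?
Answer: 2076481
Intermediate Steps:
W(m) = (-5 + 2*m)²
(11 + W(-3)*(6*(-2 + 0)))² = (11 + (-5 + 2*(-3))²*(6*(-2 + 0)))² = (11 + (-5 - 6)²*(6*(-2)))² = (11 + (-11)²*(-12))² = (11 + 121*(-12))² = (11 - 1452)² = (-1441)² = 2076481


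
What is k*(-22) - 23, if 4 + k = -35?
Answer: 835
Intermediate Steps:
k = -39 (k = -4 - 35 = -39)
k*(-22) - 23 = -39*(-22) - 23 = 858 - 23 = 835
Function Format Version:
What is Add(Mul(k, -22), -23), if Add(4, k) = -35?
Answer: 835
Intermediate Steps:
k = -39 (k = Add(-4, -35) = -39)
Add(Mul(k, -22), -23) = Add(Mul(-39, -22), -23) = Add(858, -23) = 835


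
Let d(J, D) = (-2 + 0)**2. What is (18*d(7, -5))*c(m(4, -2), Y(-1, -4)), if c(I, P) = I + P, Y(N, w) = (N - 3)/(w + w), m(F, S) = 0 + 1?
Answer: 108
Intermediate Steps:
m(F, S) = 1
Y(N, w) = (-3 + N)/(2*w) (Y(N, w) = (-3 + N)/((2*w)) = (-3 + N)*(1/(2*w)) = (-3 + N)/(2*w))
d(J, D) = 4 (d(J, D) = (-2)**2 = 4)
(18*d(7, -5))*c(m(4, -2), Y(-1, -4)) = (18*4)*(1 + (1/2)*(-3 - 1)/(-4)) = 72*(1 + (1/2)*(-1/4)*(-4)) = 72*(1 + 1/2) = 72*(3/2) = 108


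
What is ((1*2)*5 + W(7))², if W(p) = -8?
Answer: 4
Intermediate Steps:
((1*2)*5 + W(7))² = ((1*2)*5 - 8)² = (2*5 - 8)² = (10 - 8)² = 2² = 4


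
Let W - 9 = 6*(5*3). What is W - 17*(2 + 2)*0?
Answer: 99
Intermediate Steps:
W = 99 (W = 9 + 6*(5*3) = 9 + 6*15 = 9 + 90 = 99)
W - 17*(2 + 2)*0 = 99 - 17*(2 + 2)*0 = 99 - 68*0 = 99 - 17*0 = 99 + 0 = 99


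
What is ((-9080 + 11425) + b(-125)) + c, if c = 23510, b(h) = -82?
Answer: 25773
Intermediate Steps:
((-9080 + 11425) + b(-125)) + c = ((-9080 + 11425) - 82) + 23510 = (2345 - 82) + 23510 = 2263 + 23510 = 25773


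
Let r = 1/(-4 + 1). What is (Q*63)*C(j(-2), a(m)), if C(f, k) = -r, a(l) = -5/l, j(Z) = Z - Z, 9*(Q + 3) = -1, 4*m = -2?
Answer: -196/3 ≈ -65.333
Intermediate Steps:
m = -½ (m = (¼)*(-2) = -½ ≈ -0.50000)
Q = -28/9 (Q = -3 + (⅑)*(-1) = -3 - ⅑ = -28/9 ≈ -3.1111)
j(Z) = 0
r = -⅓ (r = 1/(-3) = -⅓ ≈ -0.33333)
C(f, k) = ⅓ (C(f, k) = -1*(-⅓) = ⅓)
(Q*63)*C(j(-2), a(m)) = -28/9*63*(⅓) = -196*⅓ = -196/3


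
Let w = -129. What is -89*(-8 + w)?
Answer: 12193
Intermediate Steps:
-89*(-8 + w) = -89*(-8 - 129) = -89*(-137) = 12193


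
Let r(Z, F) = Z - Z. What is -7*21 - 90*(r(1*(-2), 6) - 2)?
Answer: 33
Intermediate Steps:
r(Z, F) = 0
-7*21 - 90*(r(1*(-2), 6) - 2) = -7*21 - 90*(0 - 2) = -147 - 90*(-2) = -147 - 45*(-4) = -147 + 180 = 33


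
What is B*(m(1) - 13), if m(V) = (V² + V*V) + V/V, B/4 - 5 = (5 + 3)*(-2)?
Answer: 440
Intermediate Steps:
B = -44 (B = 20 + 4*((5 + 3)*(-2)) = 20 + 4*(8*(-2)) = 20 + 4*(-16) = 20 - 64 = -44)
m(V) = 1 + 2*V² (m(V) = (V² + V²) + 1 = 2*V² + 1 = 1 + 2*V²)
B*(m(1) - 13) = -44*((1 + 2*1²) - 13) = -44*((1 + 2*1) - 13) = -44*((1 + 2) - 13) = -44*(3 - 13) = -44*(-10) = 440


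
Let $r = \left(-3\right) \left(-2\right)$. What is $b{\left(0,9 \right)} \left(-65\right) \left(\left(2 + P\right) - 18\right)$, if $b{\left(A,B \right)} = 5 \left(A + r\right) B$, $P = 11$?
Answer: $87750$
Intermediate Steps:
$r = 6$
$b{\left(A,B \right)} = B \left(30 + 5 A\right)$ ($b{\left(A,B \right)} = 5 \left(A + 6\right) B = 5 \left(6 + A\right) B = \left(30 + 5 A\right) B = B \left(30 + 5 A\right)$)
$b{\left(0,9 \right)} \left(-65\right) \left(\left(2 + P\right) - 18\right) = 5 \cdot 9 \left(6 + 0\right) \left(-65\right) \left(\left(2 + 11\right) - 18\right) = 5 \cdot 9 \cdot 6 \left(-65\right) \left(13 - 18\right) = 270 \left(-65\right) \left(-5\right) = \left(-17550\right) \left(-5\right) = 87750$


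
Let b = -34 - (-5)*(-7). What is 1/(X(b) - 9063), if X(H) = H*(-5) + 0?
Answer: -1/8718 ≈ -0.00011471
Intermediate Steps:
b = -69 (b = -34 - 1*35 = -34 - 35 = -69)
X(H) = -5*H (X(H) = -5*H + 0 = -5*H)
1/(X(b) - 9063) = 1/(-5*(-69) - 9063) = 1/(345 - 9063) = 1/(-8718) = -1/8718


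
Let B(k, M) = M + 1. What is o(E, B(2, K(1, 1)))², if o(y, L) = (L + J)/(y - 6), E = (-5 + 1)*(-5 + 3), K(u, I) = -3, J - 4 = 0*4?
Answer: 1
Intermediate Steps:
J = 4 (J = 4 + 0*4 = 4 + 0 = 4)
E = 8 (E = -4*(-2) = 8)
B(k, M) = 1 + M
o(y, L) = (4 + L)/(-6 + y) (o(y, L) = (L + 4)/(y - 6) = (4 + L)/(-6 + y))
o(E, B(2, K(1, 1)))² = ((4 + (1 - 3))/(-6 + 8))² = ((4 - 2)/2)² = ((½)*2)² = 1² = 1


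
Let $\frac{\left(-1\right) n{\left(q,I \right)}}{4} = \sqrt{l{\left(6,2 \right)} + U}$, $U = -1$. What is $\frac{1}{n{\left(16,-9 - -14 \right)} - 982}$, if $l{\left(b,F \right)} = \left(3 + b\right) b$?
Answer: $- \frac{491}{481738} + \frac{\sqrt{53}}{240869} \approx -0.000989$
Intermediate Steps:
$l{\left(b,F \right)} = b \left(3 + b\right)$
$n{\left(q,I \right)} = - 4 \sqrt{53}$ ($n{\left(q,I \right)} = - 4 \sqrt{6 \left(3 + 6\right) - 1} = - 4 \sqrt{6 \cdot 9 - 1} = - 4 \sqrt{54 - 1} = - 4 \sqrt{53}$)
$\frac{1}{n{\left(16,-9 - -14 \right)} - 982} = \frac{1}{- 4 \sqrt{53} - 982} = \frac{1}{-982 - 4 \sqrt{53}}$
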